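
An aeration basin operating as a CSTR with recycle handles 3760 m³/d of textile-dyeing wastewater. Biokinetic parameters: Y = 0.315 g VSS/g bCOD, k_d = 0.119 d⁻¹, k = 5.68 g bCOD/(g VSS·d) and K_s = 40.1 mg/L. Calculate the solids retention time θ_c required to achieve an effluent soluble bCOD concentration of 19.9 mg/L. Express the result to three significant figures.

Specific growth rate at S = 19.9 mg/L: μ = YkS/(K_s+S) = 0.315·5.68·19.9/(40.1+19.9) = 0.5934 d⁻¹.
Then 1/θ_c = μ − k_d = 0.5934 − 0.119 = 0.4744 d⁻¹, giving θ_c = 2.108 d.

θ_c ≈ 2.11 d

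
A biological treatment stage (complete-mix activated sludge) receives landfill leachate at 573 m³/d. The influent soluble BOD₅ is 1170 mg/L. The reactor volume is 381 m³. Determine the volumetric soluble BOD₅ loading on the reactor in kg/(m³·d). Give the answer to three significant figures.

L_v ≈ 1.76 kg soluble BOD₅/(m³·d)

L_v = Q S₀ / V = 573 × 1170 × 10⁻³ / 381.0 = 1.760 kg/(m³·d).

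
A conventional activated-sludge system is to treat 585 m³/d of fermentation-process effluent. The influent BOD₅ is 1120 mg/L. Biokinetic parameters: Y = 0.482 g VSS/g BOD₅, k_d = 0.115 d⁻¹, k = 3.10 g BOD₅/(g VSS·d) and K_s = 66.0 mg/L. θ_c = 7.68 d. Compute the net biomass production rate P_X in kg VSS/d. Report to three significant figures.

For a completely mixed reactor with recycle the Lawrence–McCarty relation gives S = K_s·(1 + k_d·θ_c) / [θ_c·(Y·k − k_d) − 1] = 66.0 × (1 + 0.115 × 7.68) / [7.68 × (0.482 × 3.10 − 0.115) − 1] = 124.3 / 9.592 = 12.96 mg/L.
The observed yield is Y_obs = Y/(1 + k_d·θ_c) = 0.482 / (1 + 0.115 × 7.68) = 0.482 / 1.883 = 0.2559 g VSS per g BOD₅ removed.
Mass of BOD₅ removed per day: Q(S₀ − S) = 585 × 1107 g/m³ = 647.6 kg/d.
Net biomass production P_X = Y_obs × Q·(S₀ − S) = 0.2559 × 647.6 = 165.8 kg VSS/d.

P_X ≈ 166 kg VSS/d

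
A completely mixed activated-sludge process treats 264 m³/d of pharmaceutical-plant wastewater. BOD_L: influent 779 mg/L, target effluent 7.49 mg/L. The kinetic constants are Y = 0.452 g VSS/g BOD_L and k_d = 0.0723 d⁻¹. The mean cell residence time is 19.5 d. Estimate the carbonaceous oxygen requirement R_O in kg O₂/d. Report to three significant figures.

The observed yield is Y_obs = Y/(1 + k_d·θ_c) = 0.452 / (1 + 0.0723 × 19.5) = 0.452 / 2.410 = 0.1876 g VSS per g BOD_L removed.
Substrate removed = Q·(S₀ − S) = 264 m³/d × (779 − 7.49) g/m³ = 2.04×10^5 g/d = 203.7 kg/d.
Biomass synthesised: P_X = Y_obs × 203.7 = 38.20 kg VSS/d.
R_O = Q·(S₀ − S) − 1.42·P_X = 203.7 − 1.42 × 38.20 = 149.4 kg O₂/d.

R_O ≈ 149 kg O₂/d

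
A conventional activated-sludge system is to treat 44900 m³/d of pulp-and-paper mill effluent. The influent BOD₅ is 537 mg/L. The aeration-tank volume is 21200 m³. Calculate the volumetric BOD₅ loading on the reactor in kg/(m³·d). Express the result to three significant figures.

L_v = Q S₀ / V = 44900 × 537 × 10⁻³ / 21200 = 1.137 kg/(m³·d).

L_v ≈ 1.14 kg BOD₅/(m³·d)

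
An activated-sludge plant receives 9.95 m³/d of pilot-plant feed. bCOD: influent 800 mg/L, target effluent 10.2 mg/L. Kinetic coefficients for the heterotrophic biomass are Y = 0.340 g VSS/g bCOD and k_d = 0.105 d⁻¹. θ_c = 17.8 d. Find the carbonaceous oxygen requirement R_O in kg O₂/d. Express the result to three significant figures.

Observed yield with endogenous decay: Y_obs = Y / (1 + k_d·θ_c) = 0.340 / (1 + 0.105 × 17.8) = 0.340 / 2.869 = 0.1185 g VSS/g bCOD.
Substrate removed = Q·(S₀ − S) = 9.95 m³/d × (800 − 10.2) g/m³ = 7.86×10^3 g/d = 7.859 kg/d.
P_X = Y_obs·Q·(S₀ − S) = 0.1185 × 7.859 = 0.9313 kg VSS/d.
R_O = Q·ΔS − 1.42 P_X = 7.859 − 1.322 = 6.536 kg O₂/d.

R_O ≈ 6.54 kg O₂/d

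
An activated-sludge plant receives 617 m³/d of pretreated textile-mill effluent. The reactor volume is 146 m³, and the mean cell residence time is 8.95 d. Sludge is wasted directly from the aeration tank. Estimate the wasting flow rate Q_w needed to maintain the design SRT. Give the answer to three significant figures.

Q_w ≈ 16.3 m³/d

For wasting at MLVSS concentration, Q_w = V/θ_c = 146.0/8.95 = 16.31 m³/d.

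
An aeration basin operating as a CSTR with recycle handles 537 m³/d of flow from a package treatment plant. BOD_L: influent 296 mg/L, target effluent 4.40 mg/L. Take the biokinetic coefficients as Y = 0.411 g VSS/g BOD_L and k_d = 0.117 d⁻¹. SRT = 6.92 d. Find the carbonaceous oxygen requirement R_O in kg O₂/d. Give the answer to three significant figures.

Y_obs = Y / (1 + k_d θ_c) = 0.411 / (1 + 0.117 × 6.92) = 0.411 / 1.810 = 0.2271.
ΔS = 296 − 4.40 = 291.6 mg/L, so the substrate removal rate is 537 × 291.6/1000 = 156.6 kg BOD_L/d.
Biomass synthesised: P_X = Y_obs × 156.6 = 35.56 kg VSS/d.
Carbonaceous O₂ demand = substrate oxidised − cell-mass equivalent = 156.6 − 1.42 × 35.56 = 106.1 kg O₂/d.

R_O ≈ 106 kg O₂/d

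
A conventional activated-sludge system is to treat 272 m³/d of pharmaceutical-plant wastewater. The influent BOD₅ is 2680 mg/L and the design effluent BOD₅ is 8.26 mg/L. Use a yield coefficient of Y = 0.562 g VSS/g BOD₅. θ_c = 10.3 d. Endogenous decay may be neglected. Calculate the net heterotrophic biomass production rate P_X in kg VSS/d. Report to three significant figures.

P_X ≈ 408 kg VSS/d

No decay correction is needed, so Y_obs = Y = 0.562.
ΔS = 2680 − 8.26 = 2672 mg/L, so the substrate removal rate is 272 × 2672/1000 = 726.7 kg BOD₅/d.
Biomass produced: P_X = Y_obs·Q·ΔS = 0.5620 × 726.7 ≈ 408.4 kg VSS/d.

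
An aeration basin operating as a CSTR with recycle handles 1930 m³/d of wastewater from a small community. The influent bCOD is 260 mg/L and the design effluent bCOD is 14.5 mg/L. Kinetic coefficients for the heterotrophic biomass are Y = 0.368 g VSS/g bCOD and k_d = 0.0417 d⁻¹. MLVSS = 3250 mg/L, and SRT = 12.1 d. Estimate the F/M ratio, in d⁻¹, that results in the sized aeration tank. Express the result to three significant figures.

F/M ≈ 0.358 d⁻¹

Rearranging the biomass balance for a CMAS with decay, V = Y·Q·ΔS·θ_c / [X·(1+k_d θ_c)] = 0.368 × 1930 × (260 − 14.5) × 12.1 / [3250 × (1 + 0.0417 × 12.1)] = 2.11×10^6 / 4890 = 431.5 m³.
Food-to-microorganism ratio F/M = Q S₀ / (V X) = 1930 × 260 / (431.5 × 3250) = 0.3579 d⁻¹.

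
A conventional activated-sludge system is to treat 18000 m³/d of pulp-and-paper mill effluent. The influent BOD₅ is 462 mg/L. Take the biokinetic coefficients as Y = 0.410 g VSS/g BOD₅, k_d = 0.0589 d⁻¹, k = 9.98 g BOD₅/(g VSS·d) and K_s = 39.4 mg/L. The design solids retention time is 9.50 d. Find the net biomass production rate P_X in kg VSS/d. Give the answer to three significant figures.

For a completely mixed reactor with recycle the Lawrence–McCarty relation gives S = K_s·(1 + k_d·θ_c) / [θ_c·(Y·k − k_d) − 1] = 39.4 × (1 + 0.0589 × 9.50) / [9.50 × (0.410 × 9.98 − 0.0589) − 1] = 61.45 / 37.31 = 1.647 mg/L.
Y_obs = Y / (1 + k_d θ_c) = 0.410 / (1 + 0.0589 × 9.50) = 0.410 / 1.560 = 0.2629.
Mass of BOD₅ removed per day: Q(S₀ − S) = 18000 × 460.4 g/m³ = 8286 kg/d.
So the net sludge growth is P_X = 0.2629 × 8286 = 2178 kg VSS/d.

P_X ≈ 2180 kg VSS/d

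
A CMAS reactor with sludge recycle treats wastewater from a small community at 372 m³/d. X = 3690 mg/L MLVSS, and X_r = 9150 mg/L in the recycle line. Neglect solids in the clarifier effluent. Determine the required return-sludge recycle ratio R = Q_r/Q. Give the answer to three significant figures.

R ≈ 0.676

Mass balance around the secondary clarifier (neglecting effluent solids): R = X / (X_r − X) = 3690 / (9150 − 3690) = 0.6758.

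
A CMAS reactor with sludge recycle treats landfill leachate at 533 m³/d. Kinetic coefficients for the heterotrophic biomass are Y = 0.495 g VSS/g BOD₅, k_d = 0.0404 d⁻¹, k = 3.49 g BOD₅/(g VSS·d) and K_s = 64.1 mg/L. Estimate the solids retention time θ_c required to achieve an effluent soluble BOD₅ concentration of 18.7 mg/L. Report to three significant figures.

At the target effluent, Y k S/(K_s+S) = 0.495×3.49×18.7/82.80 = 0.3902 d⁻¹.
θ_c = 1/(μ − k_d) = 1/(0.3902 − 0.0404) = 1/0.3498 = 2.859 d.

θ_c ≈ 2.86 d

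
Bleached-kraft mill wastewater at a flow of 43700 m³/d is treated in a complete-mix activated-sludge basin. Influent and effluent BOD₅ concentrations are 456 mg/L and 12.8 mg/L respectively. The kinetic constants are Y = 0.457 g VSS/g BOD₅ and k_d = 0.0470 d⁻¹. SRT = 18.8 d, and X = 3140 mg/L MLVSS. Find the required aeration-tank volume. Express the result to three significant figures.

Rearranging the biomass balance for a CMAS with decay, V = Y·Q·ΔS·θ_c / [X·(1+k_d θ_c)] = 0.457 × 43700 × (456 − 12.8) × 18.8 / [3140 × (1 + 0.0470 × 18.8)] = 1.66×10^8 / 5915 = 28134 m³.

V ≈ 28100 m³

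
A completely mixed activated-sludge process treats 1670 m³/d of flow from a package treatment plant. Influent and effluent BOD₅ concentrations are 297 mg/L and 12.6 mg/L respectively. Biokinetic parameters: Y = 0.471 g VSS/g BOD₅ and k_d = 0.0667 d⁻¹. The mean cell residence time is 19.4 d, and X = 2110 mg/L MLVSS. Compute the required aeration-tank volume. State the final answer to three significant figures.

Steady-state biomass mass balance: V·X·(1 + k_d·θ_c) = Y·Q·(S₀ − S)·θ_c, so V = 0.471 × 1670 × (297 − 12.6) × 19.4 / [2110 × (1 + 0.0667 × 19.4)] = 4.34×10^6 / 4840 = 896.6 m³.

V ≈ 897 m³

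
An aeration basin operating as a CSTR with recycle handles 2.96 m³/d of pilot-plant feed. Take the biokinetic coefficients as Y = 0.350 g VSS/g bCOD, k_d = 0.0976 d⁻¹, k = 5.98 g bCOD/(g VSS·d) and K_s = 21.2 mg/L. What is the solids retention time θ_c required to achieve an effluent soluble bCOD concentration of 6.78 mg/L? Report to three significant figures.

From 1/θ_c = Y·k·S/(K_s + S) − k_d: Y·k·S/(K_s+S) = 0.350 × 5.98 × 6.78 / (21.2 + 6.78) = 0.5072 d⁻¹.
Then 1/θ_c = μ − k_d = 0.5072 − 0.0976 = 0.4096 d⁻¹, giving θ_c = 2.442 d.

θ_c ≈ 2.44 d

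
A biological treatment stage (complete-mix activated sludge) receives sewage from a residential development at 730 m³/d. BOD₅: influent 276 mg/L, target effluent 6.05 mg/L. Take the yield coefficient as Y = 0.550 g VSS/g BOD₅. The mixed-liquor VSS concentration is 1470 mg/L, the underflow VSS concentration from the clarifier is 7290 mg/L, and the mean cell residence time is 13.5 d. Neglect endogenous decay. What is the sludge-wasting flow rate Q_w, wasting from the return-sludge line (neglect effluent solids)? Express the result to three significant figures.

Q_w ≈ 14.9 m³/d

With k_d = 0 the design equation reduces to V = Y Q (S₀−S) θ_c / X = 0.550 × 730 × (276 − 6.05) × 13.5 / 1470 = 995.4 m³.
Q_w = (V·X)/(θ_c X_r) = 995.4 × 1470 / (13.5 × 7290) = 14.87 m³/d.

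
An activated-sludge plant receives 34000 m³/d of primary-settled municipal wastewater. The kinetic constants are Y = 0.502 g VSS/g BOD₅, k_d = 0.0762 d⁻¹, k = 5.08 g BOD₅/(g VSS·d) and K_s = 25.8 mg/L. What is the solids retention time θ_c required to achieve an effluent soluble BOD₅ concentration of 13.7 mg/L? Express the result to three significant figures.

θ_c ≈ 1.24 d

From 1/θ_c = Y·k·S/(K_s + S) − k_d: Y·k·S/(K_s+S) = 0.502 × 5.08 × 13.7 / (25.8 + 13.7) = 0.8845 d⁻¹.
Then 1/θ_c = μ − k_d = 0.8845 − 0.0762 = 0.8083 d⁻¹, giving θ_c = 1.237 d.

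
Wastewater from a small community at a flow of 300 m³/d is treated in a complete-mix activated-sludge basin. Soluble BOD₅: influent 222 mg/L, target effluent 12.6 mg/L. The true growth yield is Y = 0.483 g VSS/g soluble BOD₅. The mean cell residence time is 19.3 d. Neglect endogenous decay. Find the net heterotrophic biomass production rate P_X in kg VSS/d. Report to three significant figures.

P_X ≈ 30.3 kg VSS/d

No decay correction is needed, so Y_obs = Y = 0.483.
ΔS = 222 − 12.6 = 209.4 mg/L, so the substrate removal rate is 300 × 209.4/1000 = 62.82 kg soluble BOD₅/d.
P_X = Y_obs · Q(S₀ − S) = 0.4830 × 62.82 = 30.34 kg VSS/d.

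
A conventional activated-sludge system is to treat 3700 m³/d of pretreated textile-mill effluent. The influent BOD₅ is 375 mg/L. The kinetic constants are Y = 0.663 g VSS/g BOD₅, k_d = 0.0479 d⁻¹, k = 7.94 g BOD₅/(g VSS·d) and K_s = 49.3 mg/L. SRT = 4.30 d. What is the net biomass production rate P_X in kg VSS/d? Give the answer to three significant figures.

P_X ≈ 757 kg VSS/d

For a completely mixed reactor with recycle the Lawrence–McCarty relation gives S = K_s·(1 + k_d·θ_c) / [θ_c·(Y·k − k_d) − 1] = 49.3 × (1 + 0.0479 × 4.30) / [4.30 × (0.663 × 7.94 − 0.0479) − 1] = 59.45 / 21.43 = 2.774 mg/L.
The observed yield is Y_obs = Y/(1 + k_d·θ_c) = 0.663 / (1 + 0.0479 × 4.30) = 0.663 / 1.206 = 0.5498 g VSS per g BOD₅ removed.
Substrate removed = Q·(S₀ − S) = 3700 m³/d × (375 − 2.77) g/m³ = 1.38×10^6 g/d = 1377 kg/d.
Net biomass production P_X = Y_obs × Q·(S₀ − S) = 0.5498 × 1377 = 757.2 kg VSS/d.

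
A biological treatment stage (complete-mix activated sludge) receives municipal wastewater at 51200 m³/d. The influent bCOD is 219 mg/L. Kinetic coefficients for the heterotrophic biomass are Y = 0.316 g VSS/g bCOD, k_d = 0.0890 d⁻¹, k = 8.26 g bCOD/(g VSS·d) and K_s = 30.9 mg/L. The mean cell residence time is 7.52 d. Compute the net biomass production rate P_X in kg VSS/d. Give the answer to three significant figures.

P_X ≈ 2090 kg VSS/d

Effluent substrate depends only on kinetics and SRT: S = K_s(1 + k_d θ_c) / [θ_c(Yk − k_d) − 1] = 30.9 × (1 + 0.0890 × 7.52) / [7.52 × (0.316 × 8.26 − 0.0890) − 1] = 51.58 / 17.96 = 2.872 mg/L.
Y_obs = Y / (1 + k_d θ_c) = 0.316 / (1 + 0.0890 × 7.52) = 0.316 / 1.669 = 0.1893.
Substrate removed = Q·(S₀ − S) = 51200 m³/d × (219 − 2.87) g/m³ = 1.11×10^7 g/d = 11066 kg/d.
P_X = Y_obs · Q(S₀ − S) = 0.1893 × 11066 = 2095 kg VSS/d.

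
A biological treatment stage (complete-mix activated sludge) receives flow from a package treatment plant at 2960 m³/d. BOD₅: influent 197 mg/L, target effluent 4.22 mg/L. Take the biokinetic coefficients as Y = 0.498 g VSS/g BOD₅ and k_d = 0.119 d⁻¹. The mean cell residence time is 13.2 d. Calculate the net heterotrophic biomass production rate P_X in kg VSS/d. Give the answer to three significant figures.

Observed yield with endogenous decay: Y_obs = Y / (1 + k_d·θ_c) = 0.498 / (1 + 0.119 × 13.2) = 0.498 / 2.571 = 0.1937 g VSS/g BOD₅.
ΔS = 197 − 4.22 = 192.8 mg/L, so the substrate removal rate is 2960 × 192.8/1000 = 570.6 kg BOD₅/d.
P_X = Y_obs · Q(S₀ − S) = 0.1937 × 570.6 = 110.5 kg VSS/d.

P_X ≈ 111 kg VSS/d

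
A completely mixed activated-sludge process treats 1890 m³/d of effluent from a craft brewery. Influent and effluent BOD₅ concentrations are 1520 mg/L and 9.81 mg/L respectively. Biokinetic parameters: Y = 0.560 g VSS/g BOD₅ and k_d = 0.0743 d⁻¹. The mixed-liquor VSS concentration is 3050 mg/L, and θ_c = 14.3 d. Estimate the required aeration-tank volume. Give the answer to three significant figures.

V ≈ 3630 m³

From the SRT design equation V = Y Q (S₀−S) θ_c / [X (1 + k_d θ_c)] = 0.560 × 1890 × (1520 − 9.81) × 14.3 / [3050 × (1 + 0.0743 × 14.3)] = 2.29×10^7 / 6291 = 3634 m³.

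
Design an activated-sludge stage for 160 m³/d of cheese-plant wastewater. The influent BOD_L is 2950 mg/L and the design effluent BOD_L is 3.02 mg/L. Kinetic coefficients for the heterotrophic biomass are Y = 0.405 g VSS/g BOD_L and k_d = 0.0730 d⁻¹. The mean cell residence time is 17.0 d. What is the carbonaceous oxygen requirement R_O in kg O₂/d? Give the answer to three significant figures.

Observed yield with endogenous decay: Y_obs = Y / (1 + k_d·θ_c) = 0.405 / (1 + 0.0730 × 17.0) = 0.405 / 2.241 = 0.1807 g VSS/g BOD_L.
Substrate removed = Q·(S₀ − S) = 160 m³/d × (2950 − 3.02) g/m³ = 4.72×10^5 g/d = 471.5 kg/d.
Biomass synthesised: P_X = Y_obs × 471.5 = 85.21 kg VSS/d.
R_O = Q·(S₀ − S) − 1.42·P_X = 471.5 − 1.42 × 85.21 = 350.5 kg O₂/d.

R_O ≈ 351 kg O₂/d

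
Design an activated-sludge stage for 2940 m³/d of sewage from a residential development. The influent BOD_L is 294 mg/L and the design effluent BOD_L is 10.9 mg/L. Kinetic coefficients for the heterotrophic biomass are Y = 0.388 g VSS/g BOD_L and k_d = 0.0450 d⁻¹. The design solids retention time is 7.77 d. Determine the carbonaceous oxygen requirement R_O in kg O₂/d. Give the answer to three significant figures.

Correct the yield for decay: Y_obs = Y/(1 + k_d θ_c) = 0.388 / (1 + 0.0450 × 7.77) = 0.388 / 1.350 = 0.2875.
ΔS = 294 − 10.9 = 283.1 mg/L, so the substrate removal rate is 2940 × 283.1/1000 = 832.3 kg BOD_L/d.
Net sludge production P_X = 0.2875 × 832.3 = 239.3 kg VSS/d.
Carbonaceous O₂ demand = substrate oxidised − cell-mass equivalent = 832.3 − 1.42 × 239.3 = 492.5 kg O₂/d.

R_O ≈ 493 kg O₂/d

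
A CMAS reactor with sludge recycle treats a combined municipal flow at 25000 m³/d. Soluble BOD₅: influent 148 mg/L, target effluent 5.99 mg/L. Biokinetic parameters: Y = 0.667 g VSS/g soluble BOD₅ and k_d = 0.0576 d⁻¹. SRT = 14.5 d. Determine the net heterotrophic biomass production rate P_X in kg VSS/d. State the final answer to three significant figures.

P_X ≈ 1290 kg VSS/d

The observed yield is Y_obs = Y/(1 + k_d·θ_c) = 0.667 / (1 + 0.0576 × 14.5) = 0.667 / 1.835 = 0.3634 g VSS per g soluble BOD₅ removed.
Substrate removed = Q·(S₀ − S) = 25000 m³/d × (148 − 5.99) g/m³ = 3.55×10^6 g/d = 3550 kg/d.
So the net sludge growth is P_X = 0.3634 × 3550 = 1290 kg VSS/d.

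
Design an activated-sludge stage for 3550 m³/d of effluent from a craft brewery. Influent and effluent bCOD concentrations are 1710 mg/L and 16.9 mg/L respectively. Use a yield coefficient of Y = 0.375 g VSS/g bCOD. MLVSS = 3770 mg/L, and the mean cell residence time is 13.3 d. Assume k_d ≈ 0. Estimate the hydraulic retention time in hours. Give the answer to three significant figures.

τ ≈ 53.8 h

Biomass mass balance (decay neglected): V·X = Y·Q·(S₀ − S)·θ_c, so V = 0.375 × 3550 × (1710 − 16.9) × 13.3 / 3770 = 7952 m³.
Hydraulic retention time τ = V/Q = 7952 / 3550 = 2.240 d = 53.76 h.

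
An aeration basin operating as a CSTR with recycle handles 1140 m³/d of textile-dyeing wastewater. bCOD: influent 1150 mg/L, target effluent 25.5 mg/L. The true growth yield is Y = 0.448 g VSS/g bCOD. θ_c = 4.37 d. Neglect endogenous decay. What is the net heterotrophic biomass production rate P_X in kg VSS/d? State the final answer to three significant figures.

No decay correction is needed, so Y_obs = Y = 0.448.
Substrate removed = Q·(S₀ − S) = 1140 m³/d × (1150 − 25.5) g/m³ = 1.28×10^6 g/d = 1282 kg/d.
Net biomass production P_X = Y_obs × Q·(S₀ − S) = 0.4480 × 1282 = 574.3 kg VSS/d.

P_X ≈ 574 kg VSS/d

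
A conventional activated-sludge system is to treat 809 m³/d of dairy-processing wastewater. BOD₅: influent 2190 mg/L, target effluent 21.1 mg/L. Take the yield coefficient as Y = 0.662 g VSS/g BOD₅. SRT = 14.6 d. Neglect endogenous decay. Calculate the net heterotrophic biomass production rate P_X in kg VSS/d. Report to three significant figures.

With endogenous decay neglected, the observed yield equals the true yield: Y_obs = Y = 0.662 g VSS/g BOD₅.
Mass of BOD₅ removed per day: Q(S₀ − S) = 809 × 2169 g/m³ = 1755 kg/d.
So the net sludge growth is P_X = 0.6620 × 1755 = 1162 kg VSS/d.

P_X ≈ 1160 kg VSS/d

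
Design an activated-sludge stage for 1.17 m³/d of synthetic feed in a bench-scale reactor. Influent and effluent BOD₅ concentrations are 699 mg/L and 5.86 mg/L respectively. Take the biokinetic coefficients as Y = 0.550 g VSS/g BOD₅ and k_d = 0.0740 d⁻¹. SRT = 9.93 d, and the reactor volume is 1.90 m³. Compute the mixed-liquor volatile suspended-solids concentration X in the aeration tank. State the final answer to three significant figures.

Solving the biomass balance for X: X = Y Q (S₀−S) θ_c / [V (1+k_d θ_c)] = 0.550 × 1.17 × (699 − 5.86) × 9.93 / [1.90 × (1 + 0.0740 × 9.93)] = 1344 mg/L.

X ≈ 1340 mg/L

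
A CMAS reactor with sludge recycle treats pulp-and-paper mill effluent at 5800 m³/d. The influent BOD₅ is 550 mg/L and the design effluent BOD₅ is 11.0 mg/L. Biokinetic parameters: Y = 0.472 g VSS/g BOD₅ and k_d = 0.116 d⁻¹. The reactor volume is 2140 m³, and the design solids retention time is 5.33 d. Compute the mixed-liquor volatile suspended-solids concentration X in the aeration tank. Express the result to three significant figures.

X ≈ 2270 mg/L

X = Y·Q·ΔS·θ_c / [V·(1 + k_d θ_c)] = 0.472 × 5800 × (550 − 11.0) × 5.33 / [2140 × (1 + 0.116 × 5.33)] = 2271 mg/L.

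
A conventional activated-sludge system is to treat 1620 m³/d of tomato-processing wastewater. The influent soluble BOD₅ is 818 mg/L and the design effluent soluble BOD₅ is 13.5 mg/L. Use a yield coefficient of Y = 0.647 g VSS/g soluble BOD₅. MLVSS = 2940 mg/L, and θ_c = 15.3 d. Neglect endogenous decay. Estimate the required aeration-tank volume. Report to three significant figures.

With k_d = 0 the design equation reduces to V = Y Q (S₀−S) θ_c / X = 0.647 × 1620 × (818 − 13.5) × 15.3 / 2940 = 4388 m³.

V ≈ 4390 m³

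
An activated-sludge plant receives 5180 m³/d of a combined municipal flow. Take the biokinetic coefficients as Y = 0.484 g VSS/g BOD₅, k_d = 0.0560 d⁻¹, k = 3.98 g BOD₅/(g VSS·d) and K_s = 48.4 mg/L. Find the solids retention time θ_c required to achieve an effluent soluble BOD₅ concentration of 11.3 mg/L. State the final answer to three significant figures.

θ_c ≈ 3.24 d

From 1/θ_c = Y·k·S/(K_s + S) − k_d: Y·k·S/(K_s+S) = 0.484 × 3.98 × 11.3 / (48.4 + 11.3) = 0.3646 d⁻¹.
Then 1/θ_c = μ − k_d = 0.3646 − 0.0560 = 0.3086 d⁻¹, giving θ_c = 3.240 d.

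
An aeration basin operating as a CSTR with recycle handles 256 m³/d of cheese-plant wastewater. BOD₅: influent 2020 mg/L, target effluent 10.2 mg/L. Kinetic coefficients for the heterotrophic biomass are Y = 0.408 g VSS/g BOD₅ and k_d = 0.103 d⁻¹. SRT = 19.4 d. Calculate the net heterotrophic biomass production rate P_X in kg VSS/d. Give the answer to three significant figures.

Observed yield with endogenous decay: Y_obs = Y / (1 + k_d·θ_c) = 0.408 / (1 + 0.103 × 19.4) = 0.408 / 2.998 = 0.1361 g VSS/g BOD₅.
ΔS = 2020 − 10.2 = 2010 mg/L, so the substrate removal rate is 256 × 2010/1000 = 514.5 kg BOD₅/d.
So the net sludge growth is P_X = 0.1361 × 514.5 = 70.02 kg VSS/d.

P_X ≈ 70.0 kg VSS/d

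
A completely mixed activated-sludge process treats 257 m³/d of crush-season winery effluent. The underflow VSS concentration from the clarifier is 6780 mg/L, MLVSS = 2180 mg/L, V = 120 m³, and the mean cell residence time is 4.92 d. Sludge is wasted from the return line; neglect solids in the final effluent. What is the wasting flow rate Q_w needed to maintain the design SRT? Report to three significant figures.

Q_w ≈ 7.84 m³/d

Q_w = (V·X)/(θ_c X_r) = 120.0 × 2180 / (4.92 × 6780) = 7.842 m³/d.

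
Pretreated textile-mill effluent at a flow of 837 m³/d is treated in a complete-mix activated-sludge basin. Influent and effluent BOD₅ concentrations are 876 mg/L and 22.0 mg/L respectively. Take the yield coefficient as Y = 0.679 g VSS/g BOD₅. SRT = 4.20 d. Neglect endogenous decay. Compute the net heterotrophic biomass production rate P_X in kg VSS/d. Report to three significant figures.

P_X ≈ 485 kg VSS/d

No decay correction is needed, so Y_obs = Y = 0.679.
ΔS = 876 − 22.0 = 854.0 mg/L, so the substrate removal rate is 837 × 854.0/1000 = 714.8 kg BOD₅/d.
Biomass produced: P_X = Y_obs·Q·ΔS = 0.6790 × 714.8 ≈ 485.3 kg VSS/d.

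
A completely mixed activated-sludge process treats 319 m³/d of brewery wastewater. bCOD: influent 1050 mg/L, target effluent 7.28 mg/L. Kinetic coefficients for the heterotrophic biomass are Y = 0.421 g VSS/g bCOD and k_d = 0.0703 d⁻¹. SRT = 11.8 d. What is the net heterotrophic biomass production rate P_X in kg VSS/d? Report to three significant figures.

P_X ≈ 76.5 kg VSS/d

Y_obs = Y / (1 + k_d θ_c) = 0.421 / (1 + 0.0703 × 11.8) = 0.421 / 1.830 = 0.2301.
Mass of bCOD removed per day: Q(S₀ − S) = 319 × 1043 g/m³ = 332.6 kg/d.
So the net sludge growth is P_X = 0.2301 × 332.6 = 76.54 kg VSS/d.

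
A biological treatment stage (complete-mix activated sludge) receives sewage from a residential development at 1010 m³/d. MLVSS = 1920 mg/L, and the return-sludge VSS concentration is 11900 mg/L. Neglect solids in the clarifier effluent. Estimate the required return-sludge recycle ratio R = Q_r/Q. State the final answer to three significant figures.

Solids balance on the clarifier gives (1+R)X = R·X_r, so R = X/(X_r − X) = 1920 / (11900 − 1920) = 0.1924.

R ≈ 0.192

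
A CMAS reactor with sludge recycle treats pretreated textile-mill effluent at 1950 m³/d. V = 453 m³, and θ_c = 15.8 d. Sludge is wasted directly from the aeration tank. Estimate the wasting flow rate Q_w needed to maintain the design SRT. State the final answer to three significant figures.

Q_w ≈ 28.7 m³/d

Wasting from the aeration tank: Q_w = V / θ_c = 453.0 / 15.8 = 28.67 m³/d.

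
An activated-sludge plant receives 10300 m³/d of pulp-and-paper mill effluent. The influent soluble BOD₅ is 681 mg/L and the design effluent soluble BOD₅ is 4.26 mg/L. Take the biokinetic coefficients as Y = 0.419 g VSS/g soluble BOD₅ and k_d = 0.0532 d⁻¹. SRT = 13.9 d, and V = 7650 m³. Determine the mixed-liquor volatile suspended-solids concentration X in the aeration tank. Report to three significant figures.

X ≈ 3050 mg/L

Solving the biomass balance for X: X = Y Q (S₀−S) θ_c / [V (1+k_d θ_c)] = 0.419 × 10300 × (681 − 4.26) × 13.9 / [7650 × (1 + 0.0532 × 13.9)] = 3051 mg/L.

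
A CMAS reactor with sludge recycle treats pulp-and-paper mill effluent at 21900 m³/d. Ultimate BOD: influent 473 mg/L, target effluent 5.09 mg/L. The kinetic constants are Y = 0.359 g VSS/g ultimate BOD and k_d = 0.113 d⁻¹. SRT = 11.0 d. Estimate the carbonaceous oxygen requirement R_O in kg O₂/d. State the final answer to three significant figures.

R_O ≈ 7920 kg O₂/d

The observed yield is Y_obs = Y/(1 + k_d·θ_c) = 0.359 / (1 + 0.113 × 11.0) = 0.359 / 2.243 = 0.1601 g VSS per g ultimate BOD removed.
Mass of ultimate BOD removed per day: Q(S₀ − S) = 21900 × 467.9 g/m³ = 10247 kg/d.
Net sludge production P_X = 0.1601 × 10247 = 1640 kg VSS/d.
R_O = Q·ΔS − 1.42 P_X = 10247 − 2329 = 7918 kg O₂/d.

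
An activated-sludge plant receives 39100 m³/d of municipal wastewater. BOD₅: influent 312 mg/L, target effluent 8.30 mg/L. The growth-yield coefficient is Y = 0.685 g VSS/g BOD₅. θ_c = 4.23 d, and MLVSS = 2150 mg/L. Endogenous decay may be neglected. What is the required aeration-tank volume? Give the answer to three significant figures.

With k_d = 0 the design equation reduces to V = Y Q (S₀−S) θ_c / X = 0.685 × 39100 × (312 − 8.30) × 4.23 / 2150 = 16003 m³.

V ≈ 16000 m³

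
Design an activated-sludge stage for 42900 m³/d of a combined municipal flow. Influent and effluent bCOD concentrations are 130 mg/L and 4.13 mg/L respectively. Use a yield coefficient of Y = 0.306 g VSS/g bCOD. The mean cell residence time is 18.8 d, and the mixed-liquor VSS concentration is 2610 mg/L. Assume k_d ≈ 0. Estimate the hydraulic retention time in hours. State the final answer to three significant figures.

τ ≈ 6.66 h

Biomass mass balance (decay neglected): V·X = Y·Q·(S₀ − S)·θ_c, so V = 0.306 × 42900 × (130 − 4.13) × 18.8 / 2610 = 11902 m³.
Hydraulic retention time τ = V/Q = 11902 / 42900 = 0.2774 d = 6.658 h.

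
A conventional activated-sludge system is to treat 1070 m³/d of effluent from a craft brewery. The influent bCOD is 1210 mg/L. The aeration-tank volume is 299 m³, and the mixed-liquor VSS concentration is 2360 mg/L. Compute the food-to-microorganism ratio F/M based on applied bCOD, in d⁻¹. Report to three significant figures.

F/M = Q·S₀ / (V·X) = 1070 × 1210 / (299.0 × 2360) = 1.835 g bCOD·(g VSS·d)⁻¹.

F/M ≈ 1.83 d⁻¹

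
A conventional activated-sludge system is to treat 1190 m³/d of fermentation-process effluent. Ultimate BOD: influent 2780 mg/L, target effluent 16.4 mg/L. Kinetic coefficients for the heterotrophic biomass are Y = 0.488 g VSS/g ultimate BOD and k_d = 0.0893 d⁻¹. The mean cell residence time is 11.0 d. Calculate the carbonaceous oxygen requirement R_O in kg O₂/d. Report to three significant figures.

The observed yield is Y_obs = Y/(1 + k_d·θ_c) = 0.488 / (1 + 0.0893 × 11.0) = 0.488 / 1.982 = 0.2462 g VSS per g ultimate BOD removed.
ΔS = 2780 − 16.4 = 2764 mg/L, so the substrate removal rate is 1190 × 2764/1000 = 3289 kg ultimate BOD/d.
Biomass synthesised: P_X = Y_obs × 3289 = 809.6 kg VSS/d.
Carbonaceous O₂ demand = substrate oxidised − cell-mass equivalent = 3289 − 1.42 × 809.6 = 2139 kg O₂/d.

R_O ≈ 2140 kg O₂/d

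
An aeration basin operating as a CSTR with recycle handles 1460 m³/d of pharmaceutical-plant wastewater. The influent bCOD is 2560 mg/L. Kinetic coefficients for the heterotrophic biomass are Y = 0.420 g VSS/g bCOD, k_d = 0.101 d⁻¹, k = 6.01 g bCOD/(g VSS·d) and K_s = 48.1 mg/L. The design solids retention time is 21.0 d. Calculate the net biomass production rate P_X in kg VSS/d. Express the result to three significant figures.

P_X ≈ 502 kg VSS/d

From the Monod/SRT balance for a CMAS, S = K_s·(1+k_d θ_c)/[θ_c·(Y k − k_d) − 1] = 48.1 × (1 + 0.101 × 21.0) / [21.0 × (0.420 × 6.01 − 0.101) − 1] = 150.1 / 49.89 = 3.009 mg/L.
The observed yield is Y_obs = Y/(1 + k_d·θ_c) = 0.420 / (1 + 0.101 × 21.0) = 0.420 / 3.121 = 0.1346 g VSS per g bCOD removed.
Q·(S₀ − S) = 1460 × (2560 − 3.01) × 10⁻³ = 3733 kg/d removed.
Net biomass production P_X = Y_obs × Q·(S₀ − S) = 0.1346 × 3733 = 502.4 kg VSS/d.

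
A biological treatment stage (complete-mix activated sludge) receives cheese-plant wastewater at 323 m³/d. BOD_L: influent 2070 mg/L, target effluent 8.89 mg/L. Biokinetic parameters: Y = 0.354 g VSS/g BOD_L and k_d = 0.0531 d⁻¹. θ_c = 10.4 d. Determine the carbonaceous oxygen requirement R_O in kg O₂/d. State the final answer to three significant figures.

Y_obs = Y / (1 + k_d θ_c) = 0.354 / (1 + 0.0531 × 10.4) = 0.354 / 1.552 = 0.2281.
Q·(S₀ − S) = 323 × (2070 − 8.89) × 10⁻³ = 665.7 kg/d removed.
Net sludge production P_X = 0.2281 × 665.7 = 151.8 kg VSS/d.
R_O = Q·ΔS − 1.42 P_X = 665.7 − 215.6 = 450.1 kg O₂/d.

R_O ≈ 450 kg O₂/d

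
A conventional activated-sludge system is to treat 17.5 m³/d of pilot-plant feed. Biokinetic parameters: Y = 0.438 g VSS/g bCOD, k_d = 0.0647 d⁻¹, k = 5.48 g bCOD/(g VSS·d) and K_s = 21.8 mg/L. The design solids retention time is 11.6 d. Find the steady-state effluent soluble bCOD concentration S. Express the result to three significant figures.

From the Monod/SRT balance for a CMAS, S = K_s·(1+k_d θ_c)/[θ_c·(Y k − k_d) − 1] = 21.8 × (1 + 0.0647 × 11.6) / [11.6 × (0.438 × 5.48 − 0.0647) − 1] = 38.16 / 26.09 = 1.463 mg/L.

S ≈ 1.46 mg/L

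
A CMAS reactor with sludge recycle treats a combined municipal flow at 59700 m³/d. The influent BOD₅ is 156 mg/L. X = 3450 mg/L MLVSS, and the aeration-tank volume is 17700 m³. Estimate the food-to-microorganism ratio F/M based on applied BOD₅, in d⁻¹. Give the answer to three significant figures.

Food-to-microorganism ratio F/M = Q S₀ / (V X) = 59700 × 156 / (17700 × 3450) = 0.1525 d⁻¹.

F/M ≈ 0.153 d⁻¹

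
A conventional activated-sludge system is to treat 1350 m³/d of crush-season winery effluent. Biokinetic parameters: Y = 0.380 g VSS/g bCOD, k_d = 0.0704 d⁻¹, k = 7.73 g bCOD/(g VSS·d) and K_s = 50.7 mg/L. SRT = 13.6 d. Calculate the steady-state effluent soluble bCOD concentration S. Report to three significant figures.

Effluent substrate depends only on kinetics and SRT: S = K_s(1 + k_d θ_c) / [θ_c(Yk − k_d) − 1] = 50.7 × (1 + 0.0704 × 13.6) / [13.6 × (0.380 × 7.73 − 0.0704) − 1] = 99.24 / 37.99 = 2.612 mg/L.

S ≈ 2.61 mg/L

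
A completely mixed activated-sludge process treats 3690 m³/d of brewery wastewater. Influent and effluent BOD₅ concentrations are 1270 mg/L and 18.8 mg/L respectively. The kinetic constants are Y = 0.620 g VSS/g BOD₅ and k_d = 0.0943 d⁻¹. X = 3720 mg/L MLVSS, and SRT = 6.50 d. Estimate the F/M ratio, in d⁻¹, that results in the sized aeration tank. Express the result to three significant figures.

Rearranging the biomass balance for a CMAS with decay, V = Y·Q·ΔS·θ_c / [X·(1+k_d θ_c)] = 0.620 × 3690 × (1270 − 18.8) × 6.50 / [3720 × (1 + 0.0943 × 6.50)] = 1.86×10^7 / 6000 = 3101 m³.
F/M = Q·S₀ / (V·X) = 3690 × 1270 / (3101 × 3720) = 0.4062 g BOD₅·(g VSS·d)⁻¹.

F/M ≈ 0.406 d⁻¹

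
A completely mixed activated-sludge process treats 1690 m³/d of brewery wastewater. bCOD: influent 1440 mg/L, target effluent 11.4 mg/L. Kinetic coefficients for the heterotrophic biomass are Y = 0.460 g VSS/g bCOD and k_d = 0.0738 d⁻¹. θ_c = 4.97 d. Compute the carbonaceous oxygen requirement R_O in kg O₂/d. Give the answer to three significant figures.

R_O ≈ 1260 kg O₂/d

The observed yield is Y_obs = Y/(1 + k_d·θ_c) = 0.460 / (1 + 0.0738 × 4.97) = 0.460 / 1.367 = 0.3366 g VSS per g bCOD removed.
Substrate removed = Q·(S₀ − S) = 1690 m³/d × (1440 − 11.4) g/m³ = 2.41×10^6 g/d = 2414 kg/d.
Net sludge production P_X = 0.3366 × 2414 = 812.6 kg VSS/d.
Carbonaceous O₂ demand = substrate oxidised − cell-mass equivalent = 2414 − 1.42 × 812.6 = 1261 kg O₂/d.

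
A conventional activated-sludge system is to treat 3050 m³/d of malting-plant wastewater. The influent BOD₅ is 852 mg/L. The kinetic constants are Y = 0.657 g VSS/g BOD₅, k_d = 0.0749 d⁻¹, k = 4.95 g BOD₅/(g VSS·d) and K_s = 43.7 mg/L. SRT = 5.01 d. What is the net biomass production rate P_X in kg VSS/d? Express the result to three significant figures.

P_X ≈ 1240 kg VSS/d

For a completely mixed reactor with recycle the Lawrence–McCarty relation gives S = K_s·(1 + k_d·θ_c) / [θ_c·(Y·k − k_d) − 1] = 43.7 × (1 + 0.0749 × 5.01) / [5.01 × (0.657 × 4.95 − 0.0749) − 1] = 60.10 / 14.92 = 4.029 mg/L.
Observed yield with endogenous decay: Y_obs = Y / (1 + k_d·θ_c) = 0.657 / (1 + 0.0749 × 5.01) = 0.657 / 1.375 = 0.4777 g VSS/g BOD₅.
Substrate removed = Q·(S₀ − S) = 3050 m³/d × (852 − 4.03) g/m³ = 2.59×10^6 g/d = 2586 kg/d.
So the net sludge growth is P_X = 0.4777 × 2586 = 1236 kg VSS/d.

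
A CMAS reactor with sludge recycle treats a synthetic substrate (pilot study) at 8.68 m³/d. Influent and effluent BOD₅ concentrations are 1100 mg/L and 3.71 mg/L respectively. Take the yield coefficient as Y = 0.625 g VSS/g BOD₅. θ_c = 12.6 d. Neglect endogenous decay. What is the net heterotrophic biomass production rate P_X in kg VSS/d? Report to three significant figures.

No decay correction is needed, so Y_obs = Y = 0.625.
ΔS = 1100 − 3.71 = 1096 mg/L, so the substrate removal rate is 8.68 × 1096/1000 = 9.516 kg BOD₅/d.
So the net sludge growth is P_X = 0.6250 × 9.516 = 5.947 kg VSS/d.

P_X ≈ 5.95 kg VSS/d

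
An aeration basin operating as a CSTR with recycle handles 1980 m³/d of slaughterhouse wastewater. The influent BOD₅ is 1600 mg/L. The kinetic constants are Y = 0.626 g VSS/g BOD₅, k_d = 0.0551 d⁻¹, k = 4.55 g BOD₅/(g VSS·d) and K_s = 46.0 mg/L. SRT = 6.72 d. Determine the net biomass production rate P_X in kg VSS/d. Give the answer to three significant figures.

P_X ≈ 1440 kg VSS/d

Effluent substrate depends only on kinetics and SRT: S = K_s(1 + k_d θ_c) / [θ_c(Yk − k_d) − 1] = 46.0 × (1 + 0.0551 × 6.72) / [6.72 × (0.626 × 4.55 − 0.0551) − 1] = 63.03 / 17.77 = 3.547 mg/L.
Y_obs = Y / (1 + k_d θ_c) = 0.626 / (1 + 0.0551 × 6.72) = 0.626 / 1.370 = 0.4568.
Q·(S₀ − S) = 1980 × (1600 − 3.55) × 10⁻³ = 3161 kg/d removed.
Biomass produced: P_X = Y_obs·Q·ΔS = 0.4568 × 3161 ≈ 1444 kg VSS/d.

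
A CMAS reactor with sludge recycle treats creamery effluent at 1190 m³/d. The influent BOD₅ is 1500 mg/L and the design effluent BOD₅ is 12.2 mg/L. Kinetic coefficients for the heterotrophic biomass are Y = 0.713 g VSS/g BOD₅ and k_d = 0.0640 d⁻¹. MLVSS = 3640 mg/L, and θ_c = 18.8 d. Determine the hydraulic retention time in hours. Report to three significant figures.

τ ≈ 59.7 h

From the SRT design equation V = Y Q (S₀−S) θ_c / [X (1 + k_d θ_c)] = 0.713 × 1190 × (1500 − 12.2) × 18.8 / [3640 × (1 + 0.0640 × 18.8)] = 2.37×10^7 / 8020 = 2959 m³.
Hydraulic retention time τ = V/Q = 2959 / 1190 = 2.487 d = 59.68 h.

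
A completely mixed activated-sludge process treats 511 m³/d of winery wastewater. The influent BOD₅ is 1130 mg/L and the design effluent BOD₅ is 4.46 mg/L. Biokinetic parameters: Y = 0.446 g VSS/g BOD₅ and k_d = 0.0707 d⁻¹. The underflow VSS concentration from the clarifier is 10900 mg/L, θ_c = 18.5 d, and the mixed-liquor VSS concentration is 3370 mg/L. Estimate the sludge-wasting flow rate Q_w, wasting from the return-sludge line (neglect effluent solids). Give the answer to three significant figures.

Q_w ≈ 10.2 m³/d

Steady-state biomass mass balance: V·X·(1 + k_d·θ_c) = Y·Q·(S₀ − S)·θ_c, so V = 0.446 × 511 × (1130 − 4.46) × 18.5 / [3370 × (1 + 0.0707 × 18.5)] = 4.75×10^6 / 7778 = 610.1 m³.
θ_c = V·X/(Q_w·X_r) when wasting from the recycle, so Q_w = V·X/(θ_c·X_r) = 610.1 × 3370 / (18.5 × 10900) = 10.20 m³/d.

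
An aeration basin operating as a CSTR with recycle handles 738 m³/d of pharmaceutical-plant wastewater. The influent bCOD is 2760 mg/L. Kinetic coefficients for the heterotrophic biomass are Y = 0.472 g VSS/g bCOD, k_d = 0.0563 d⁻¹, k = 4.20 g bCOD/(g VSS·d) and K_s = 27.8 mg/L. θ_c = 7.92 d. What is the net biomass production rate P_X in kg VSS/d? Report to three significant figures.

P_X ≈ 664 kg VSS/d

Effluent substrate depends only on kinetics and SRT: S = K_s(1 + k_d θ_c) / [θ_c(Yk − k_d) − 1] = 27.8 × (1 + 0.0563 × 7.92) / [7.92 × (0.472 × 4.20 − 0.0563) − 1] = 40.20 / 14.25 = 2.820 mg/L.
Correct the yield for decay: Y_obs = Y/(1 + k_d θ_c) = 0.472 / (1 + 0.0563 × 7.92) = 0.472 / 1.446 = 0.3264.
Substrate removed = Q·(S₀ − S) = 738 m³/d × (2760 − 2.82) g/m³ = 2.03×10^6 g/d = 2035 kg/d.
P_X = Y_obs · Q(S₀ − S) = 0.3264 × 2035 = 664.2 kg VSS/d.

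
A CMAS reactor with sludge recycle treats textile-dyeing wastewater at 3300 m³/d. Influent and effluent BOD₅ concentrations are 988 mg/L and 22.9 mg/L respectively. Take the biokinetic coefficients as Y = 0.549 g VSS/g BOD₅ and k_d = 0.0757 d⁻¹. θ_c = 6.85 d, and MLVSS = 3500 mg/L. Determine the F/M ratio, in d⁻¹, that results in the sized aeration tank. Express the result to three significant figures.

F/M ≈ 0.413 d⁻¹

From the SRT design equation V = Y Q (S₀−S) θ_c / [X (1 + k_d θ_c)] = 0.549 × 3300 × (988 − 22.9) × 6.85 / [3500 × (1 + 0.0757 × 6.85)] = 1.2×10^7 / 5315 = 2253 m³.
F/M = Q·S₀ / (V·X) = 3300 × 988 / (2253 × 3500) = 0.4134 g BOD₅·(g VSS·d)⁻¹.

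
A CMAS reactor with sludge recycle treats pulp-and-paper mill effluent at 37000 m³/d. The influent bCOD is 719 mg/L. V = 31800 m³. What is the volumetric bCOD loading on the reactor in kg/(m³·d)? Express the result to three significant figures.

L_v ≈ 0.837 kg bCOD/(m³·d)

Volumetric loading L_v = Q·S₀ / V = 37000 × 719 g/m³ / 31800 m³ = 836.6 g/(m³·d) = 0.8366 kg bCOD/(m³·d).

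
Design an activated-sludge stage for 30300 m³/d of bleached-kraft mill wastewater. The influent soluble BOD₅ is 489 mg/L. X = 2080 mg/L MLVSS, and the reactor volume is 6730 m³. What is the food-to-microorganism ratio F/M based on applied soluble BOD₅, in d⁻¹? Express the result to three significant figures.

F/M ≈ 1.06 d⁻¹

F/M = Q·S₀ / (V·X) = 30300 × 489 / (6730 × 2080) = 1.058 g soluble BOD₅·(g VSS·d)⁻¹.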